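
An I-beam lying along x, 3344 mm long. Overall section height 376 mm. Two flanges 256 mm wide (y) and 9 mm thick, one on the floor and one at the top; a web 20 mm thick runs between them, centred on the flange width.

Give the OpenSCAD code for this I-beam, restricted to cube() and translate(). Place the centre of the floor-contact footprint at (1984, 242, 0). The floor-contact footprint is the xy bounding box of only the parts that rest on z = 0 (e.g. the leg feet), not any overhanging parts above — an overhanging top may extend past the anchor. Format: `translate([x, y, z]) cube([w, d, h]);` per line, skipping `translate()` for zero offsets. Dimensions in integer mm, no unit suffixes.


translate([312, 114, 0]) cube([3344, 256, 9]);
translate([312, 232, 9]) cube([3344, 20, 358]);
translate([312, 114, 367]) cube([3344, 256, 9]);


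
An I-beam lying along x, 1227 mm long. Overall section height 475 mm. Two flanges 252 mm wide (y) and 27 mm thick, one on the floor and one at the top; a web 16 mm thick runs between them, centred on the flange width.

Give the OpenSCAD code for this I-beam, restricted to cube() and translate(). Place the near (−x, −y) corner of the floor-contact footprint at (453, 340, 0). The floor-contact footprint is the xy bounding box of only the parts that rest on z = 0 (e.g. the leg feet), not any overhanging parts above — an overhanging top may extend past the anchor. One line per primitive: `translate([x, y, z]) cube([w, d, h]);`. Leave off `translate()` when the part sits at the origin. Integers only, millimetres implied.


translate([453, 340, 0]) cube([1227, 252, 27]);
translate([453, 458, 27]) cube([1227, 16, 421]);
translate([453, 340, 448]) cube([1227, 252, 27]);


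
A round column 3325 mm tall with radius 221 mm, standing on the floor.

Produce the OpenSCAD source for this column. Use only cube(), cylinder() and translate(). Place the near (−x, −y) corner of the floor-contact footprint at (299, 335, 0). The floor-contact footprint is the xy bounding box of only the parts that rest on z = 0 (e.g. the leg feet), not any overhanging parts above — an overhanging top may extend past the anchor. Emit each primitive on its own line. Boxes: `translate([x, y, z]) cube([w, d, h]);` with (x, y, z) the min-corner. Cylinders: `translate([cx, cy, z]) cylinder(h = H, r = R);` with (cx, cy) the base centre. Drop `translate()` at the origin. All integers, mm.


translate([520, 556, 0]) cylinder(h = 3325, r = 221);


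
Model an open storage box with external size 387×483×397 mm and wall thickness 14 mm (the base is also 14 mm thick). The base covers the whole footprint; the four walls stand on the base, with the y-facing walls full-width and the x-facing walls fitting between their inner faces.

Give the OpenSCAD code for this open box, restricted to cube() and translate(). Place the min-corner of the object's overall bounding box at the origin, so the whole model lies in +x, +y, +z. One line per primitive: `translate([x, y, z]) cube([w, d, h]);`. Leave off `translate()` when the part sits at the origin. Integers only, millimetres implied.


cube([387, 483, 14]);
translate([0, 0, 14]) cube([387, 14, 383]);
translate([0, 469, 14]) cube([387, 14, 383]);
translate([0, 14, 14]) cube([14, 455, 383]);
translate([373, 14, 14]) cube([14, 455, 383]);


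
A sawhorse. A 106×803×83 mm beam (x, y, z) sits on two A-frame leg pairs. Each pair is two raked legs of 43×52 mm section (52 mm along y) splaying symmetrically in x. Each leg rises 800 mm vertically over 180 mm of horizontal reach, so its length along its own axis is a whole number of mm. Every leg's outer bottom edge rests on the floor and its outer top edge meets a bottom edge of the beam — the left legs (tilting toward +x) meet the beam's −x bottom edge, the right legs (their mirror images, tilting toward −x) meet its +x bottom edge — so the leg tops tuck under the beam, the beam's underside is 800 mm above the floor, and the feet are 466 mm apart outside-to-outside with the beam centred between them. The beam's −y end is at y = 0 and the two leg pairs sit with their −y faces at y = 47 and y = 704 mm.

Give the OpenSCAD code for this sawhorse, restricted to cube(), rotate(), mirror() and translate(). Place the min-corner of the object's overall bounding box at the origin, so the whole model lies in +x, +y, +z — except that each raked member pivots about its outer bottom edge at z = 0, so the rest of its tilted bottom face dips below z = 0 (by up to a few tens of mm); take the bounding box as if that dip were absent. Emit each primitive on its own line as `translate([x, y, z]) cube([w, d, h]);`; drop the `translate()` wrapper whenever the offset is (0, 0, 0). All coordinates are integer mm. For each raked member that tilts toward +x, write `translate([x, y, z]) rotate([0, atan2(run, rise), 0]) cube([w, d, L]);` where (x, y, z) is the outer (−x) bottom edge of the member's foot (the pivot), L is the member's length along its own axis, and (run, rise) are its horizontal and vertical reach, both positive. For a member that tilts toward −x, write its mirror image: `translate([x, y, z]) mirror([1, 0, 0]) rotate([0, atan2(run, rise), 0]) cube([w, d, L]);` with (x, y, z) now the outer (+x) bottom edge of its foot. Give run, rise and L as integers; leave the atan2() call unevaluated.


translate([180, 0, 800]) cube([106, 803, 83]);
translate([0, 47, 0]) rotate([0, atan2(180, 800), 0]) cube([43, 52, 820]);
translate([466, 47, 0]) mirror([1, 0, 0]) rotate([0, atan2(180, 800), 0]) cube([43, 52, 820]);
translate([0, 704, 0]) rotate([0, atan2(180, 800), 0]) cube([43, 52, 820]);
translate([466, 704, 0]) mirror([1, 0, 0]) rotate([0, atan2(180, 800), 0]) cube([43, 52, 820]);


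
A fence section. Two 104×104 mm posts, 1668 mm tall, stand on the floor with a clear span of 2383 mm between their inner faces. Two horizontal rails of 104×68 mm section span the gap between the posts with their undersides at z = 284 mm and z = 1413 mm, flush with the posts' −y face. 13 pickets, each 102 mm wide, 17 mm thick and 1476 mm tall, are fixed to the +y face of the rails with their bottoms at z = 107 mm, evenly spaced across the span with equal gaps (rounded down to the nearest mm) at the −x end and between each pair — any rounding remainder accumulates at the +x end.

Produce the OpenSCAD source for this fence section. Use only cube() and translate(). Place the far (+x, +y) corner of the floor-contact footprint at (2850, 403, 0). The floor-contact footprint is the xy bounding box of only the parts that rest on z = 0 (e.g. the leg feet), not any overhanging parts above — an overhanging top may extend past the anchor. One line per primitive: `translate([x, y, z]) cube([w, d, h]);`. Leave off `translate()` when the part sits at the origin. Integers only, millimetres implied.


translate([259, 299, 0]) cube([104, 104, 1668]);
translate([2746, 299, 0]) cube([104, 104, 1668]);
translate([363, 299, 284]) cube([2383, 104, 68]);
translate([363, 299, 1413]) cube([2383, 104, 68]);
translate([438, 403, 107]) cube([102, 17, 1476]);
translate([615, 403, 107]) cube([102, 17, 1476]);
translate([792, 403, 107]) cube([102, 17, 1476]);
translate([969, 403, 107]) cube([102, 17, 1476]);
translate([1146, 403, 107]) cube([102, 17, 1476]);
translate([1323, 403, 107]) cube([102, 17, 1476]);
translate([1500, 403, 107]) cube([102, 17, 1476]);
translate([1677, 403, 107]) cube([102, 17, 1476]);
translate([1854, 403, 107]) cube([102, 17, 1476]);
translate([2031, 403, 107]) cube([102, 17, 1476]);
translate([2208, 403, 107]) cube([102, 17, 1476]);
translate([2385, 403, 107]) cube([102, 17, 1476]);
translate([2562, 403, 107]) cube([102, 17, 1476]);


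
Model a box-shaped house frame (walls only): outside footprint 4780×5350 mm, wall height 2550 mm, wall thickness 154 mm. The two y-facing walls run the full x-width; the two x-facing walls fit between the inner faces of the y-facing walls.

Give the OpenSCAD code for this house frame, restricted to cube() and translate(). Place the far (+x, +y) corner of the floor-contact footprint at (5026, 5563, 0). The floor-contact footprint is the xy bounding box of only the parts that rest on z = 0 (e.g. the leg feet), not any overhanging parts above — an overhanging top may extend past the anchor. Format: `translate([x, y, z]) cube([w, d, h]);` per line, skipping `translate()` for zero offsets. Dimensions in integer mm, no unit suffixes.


translate([246, 213, 0]) cube([4780, 154, 2550]);
translate([246, 5409, 0]) cube([4780, 154, 2550]);
translate([246, 367, 0]) cube([154, 5042, 2550]);
translate([4872, 367, 0]) cube([154, 5042, 2550]);


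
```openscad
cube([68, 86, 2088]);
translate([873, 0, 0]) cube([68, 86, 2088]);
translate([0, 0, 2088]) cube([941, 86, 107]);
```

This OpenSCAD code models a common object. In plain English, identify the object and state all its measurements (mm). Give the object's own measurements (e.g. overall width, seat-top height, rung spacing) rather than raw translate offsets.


A door frame. The clear opening is 805 mm wide and 2088 mm high. Two 68 mm wide jambs, 86 mm deep, stand either side of the opening from the floor to the top of the opening. A 107 mm thick head sits across the top of both jambs, spanning the full outside width of the frame.


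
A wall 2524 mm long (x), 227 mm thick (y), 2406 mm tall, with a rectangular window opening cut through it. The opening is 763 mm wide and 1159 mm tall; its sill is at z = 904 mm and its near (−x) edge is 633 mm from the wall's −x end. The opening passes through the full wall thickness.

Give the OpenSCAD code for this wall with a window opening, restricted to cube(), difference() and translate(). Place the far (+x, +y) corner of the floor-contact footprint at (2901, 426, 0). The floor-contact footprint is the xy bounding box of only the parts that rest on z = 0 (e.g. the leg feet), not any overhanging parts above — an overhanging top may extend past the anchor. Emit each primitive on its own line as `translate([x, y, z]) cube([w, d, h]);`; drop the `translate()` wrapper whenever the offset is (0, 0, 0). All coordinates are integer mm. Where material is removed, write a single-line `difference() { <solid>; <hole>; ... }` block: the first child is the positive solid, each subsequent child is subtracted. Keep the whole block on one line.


difference() { translate([377, 199, 0]) cube([2524, 227, 2406]); translate([1010, 199, 904]) cube([763, 227, 1159]); }


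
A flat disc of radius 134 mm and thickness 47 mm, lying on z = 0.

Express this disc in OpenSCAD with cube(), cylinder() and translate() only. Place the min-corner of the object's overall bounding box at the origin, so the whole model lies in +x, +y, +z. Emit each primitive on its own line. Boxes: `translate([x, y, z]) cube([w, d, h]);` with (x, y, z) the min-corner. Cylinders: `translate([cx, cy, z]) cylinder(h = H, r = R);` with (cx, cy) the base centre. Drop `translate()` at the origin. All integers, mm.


translate([134, 134, 0]) cylinder(h = 47, r = 134);


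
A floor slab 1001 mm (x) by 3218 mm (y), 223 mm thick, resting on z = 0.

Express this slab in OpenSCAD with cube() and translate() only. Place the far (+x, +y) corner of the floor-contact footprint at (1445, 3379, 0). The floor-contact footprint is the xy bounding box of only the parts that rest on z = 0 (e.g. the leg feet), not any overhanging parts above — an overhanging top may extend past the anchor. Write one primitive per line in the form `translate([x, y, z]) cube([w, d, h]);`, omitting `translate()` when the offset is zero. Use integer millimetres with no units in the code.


translate([444, 161, 0]) cube([1001, 3218, 223]);


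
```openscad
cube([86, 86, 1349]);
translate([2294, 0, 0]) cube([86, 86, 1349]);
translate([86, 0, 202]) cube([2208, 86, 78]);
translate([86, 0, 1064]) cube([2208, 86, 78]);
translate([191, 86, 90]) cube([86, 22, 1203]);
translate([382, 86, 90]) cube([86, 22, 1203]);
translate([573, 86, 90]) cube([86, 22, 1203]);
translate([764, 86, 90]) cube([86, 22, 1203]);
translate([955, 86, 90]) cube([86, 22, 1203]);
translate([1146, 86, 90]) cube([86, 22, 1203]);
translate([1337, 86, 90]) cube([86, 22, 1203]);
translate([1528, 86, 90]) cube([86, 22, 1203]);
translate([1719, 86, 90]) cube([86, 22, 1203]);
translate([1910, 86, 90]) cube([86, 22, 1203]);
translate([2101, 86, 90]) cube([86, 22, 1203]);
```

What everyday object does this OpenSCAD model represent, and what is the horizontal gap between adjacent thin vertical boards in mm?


A fence section. The picket gap is 105 mm.

Two posts, two rails, 11 pickets — a fence section. Span 2208 mm holds 11 pickets of 86 mm with 12 equal gaps: ⌊(2208 − 11·86) / 12⌋ = 105 mm.


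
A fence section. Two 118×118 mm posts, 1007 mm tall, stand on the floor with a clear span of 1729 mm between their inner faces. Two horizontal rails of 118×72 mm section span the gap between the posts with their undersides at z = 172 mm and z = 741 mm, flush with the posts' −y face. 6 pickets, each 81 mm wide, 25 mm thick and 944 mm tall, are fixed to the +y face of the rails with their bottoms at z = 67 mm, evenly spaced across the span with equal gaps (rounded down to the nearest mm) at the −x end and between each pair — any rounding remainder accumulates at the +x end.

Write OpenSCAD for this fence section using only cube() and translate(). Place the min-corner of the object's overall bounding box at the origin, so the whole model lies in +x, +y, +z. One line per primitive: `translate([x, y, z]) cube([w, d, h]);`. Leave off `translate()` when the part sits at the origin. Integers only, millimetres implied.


cube([118, 118, 1007]);
translate([1847, 0, 0]) cube([118, 118, 1007]);
translate([118, 0, 172]) cube([1729, 118, 72]);
translate([118, 0, 741]) cube([1729, 118, 72]);
translate([295, 118, 67]) cube([81, 25, 944]);
translate([553, 118, 67]) cube([81, 25, 944]);
translate([811, 118, 67]) cube([81, 25, 944]);
translate([1069, 118, 67]) cube([81, 25, 944]);
translate([1327, 118, 67]) cube([81, 25, 944]);
translate([1585, 118, 67]) cube([81, 25, 944]);


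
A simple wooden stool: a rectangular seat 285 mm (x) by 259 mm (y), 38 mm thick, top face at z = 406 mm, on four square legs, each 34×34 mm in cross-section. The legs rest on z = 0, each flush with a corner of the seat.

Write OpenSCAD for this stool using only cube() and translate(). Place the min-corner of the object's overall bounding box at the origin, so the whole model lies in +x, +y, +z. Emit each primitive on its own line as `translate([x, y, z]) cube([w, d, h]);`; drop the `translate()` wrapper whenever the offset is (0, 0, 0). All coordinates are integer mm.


translate([0, 0, 368]) cube([285, 259, 38]);
cube([34, 34, 368]);
translate([251, 0, 0]) cube([34, 34, 368]);
translate([0, 225, 0]) cube([34, 34, 368]);
translate([251, 225, 0]) cube([34, 34, 368]);


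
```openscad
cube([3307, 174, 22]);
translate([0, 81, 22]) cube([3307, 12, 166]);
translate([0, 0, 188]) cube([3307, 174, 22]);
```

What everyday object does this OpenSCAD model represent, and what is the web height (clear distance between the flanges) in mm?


An I-beam. The web height is 166 mm.

Two wide flanges with a thin centred web — an I-beam. Overall 210 mm minus two 22 mm flanges gives a web of 210 − 2·22 = 166 mm.


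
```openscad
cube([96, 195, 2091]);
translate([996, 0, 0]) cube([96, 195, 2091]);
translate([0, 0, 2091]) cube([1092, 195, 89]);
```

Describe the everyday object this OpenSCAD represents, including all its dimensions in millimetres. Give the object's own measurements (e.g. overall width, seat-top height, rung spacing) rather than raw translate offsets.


A door frame. The clear opening is 900 mm wide and 2091 mm high. Two 96 mm wide jambs, 195 mm deep, stand either side of the opening from the floor to the top of the opening. A 89 mm thick head sits across the top of both jambs, spanning the full outside width of the frame.


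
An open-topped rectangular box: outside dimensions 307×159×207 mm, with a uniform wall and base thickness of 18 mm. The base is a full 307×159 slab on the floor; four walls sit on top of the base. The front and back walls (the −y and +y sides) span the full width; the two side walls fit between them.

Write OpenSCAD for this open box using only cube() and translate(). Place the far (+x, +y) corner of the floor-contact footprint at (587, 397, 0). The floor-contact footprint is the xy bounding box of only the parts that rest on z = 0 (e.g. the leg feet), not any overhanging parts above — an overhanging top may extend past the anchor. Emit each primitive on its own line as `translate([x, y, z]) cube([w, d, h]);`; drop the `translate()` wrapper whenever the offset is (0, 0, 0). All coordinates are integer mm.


translate([280, 238, 0]) cube([307, 159, 18]);
translate([280, 238, 18]) cube([307, 18, 189]);
translate([280, 379, 18]) cube([307, 18, 189]);
translate([280, 256, 18]) cube([18, 123, 189]);
translate([569, 256, 18]) cube([18, 123, 189]);


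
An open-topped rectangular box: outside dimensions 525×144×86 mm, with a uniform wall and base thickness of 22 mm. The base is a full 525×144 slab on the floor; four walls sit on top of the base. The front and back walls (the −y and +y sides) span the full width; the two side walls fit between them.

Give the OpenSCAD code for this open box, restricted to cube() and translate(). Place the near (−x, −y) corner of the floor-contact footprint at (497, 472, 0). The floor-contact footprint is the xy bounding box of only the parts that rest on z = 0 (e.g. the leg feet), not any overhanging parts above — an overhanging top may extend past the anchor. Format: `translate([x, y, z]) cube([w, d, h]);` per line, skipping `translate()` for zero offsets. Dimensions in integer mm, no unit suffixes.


translate([497, 472, 0]) cube([525, 144, 22]);
translate([497, 472, 22]) cube([525, 22, 64]);
translate([497, 594, 22]) cube([525, 22, 64]);
translate([497, 494, 22]) cube([22, 100, 64]);
translate([1000, 494, 22]) cube([22, 100, 64]);


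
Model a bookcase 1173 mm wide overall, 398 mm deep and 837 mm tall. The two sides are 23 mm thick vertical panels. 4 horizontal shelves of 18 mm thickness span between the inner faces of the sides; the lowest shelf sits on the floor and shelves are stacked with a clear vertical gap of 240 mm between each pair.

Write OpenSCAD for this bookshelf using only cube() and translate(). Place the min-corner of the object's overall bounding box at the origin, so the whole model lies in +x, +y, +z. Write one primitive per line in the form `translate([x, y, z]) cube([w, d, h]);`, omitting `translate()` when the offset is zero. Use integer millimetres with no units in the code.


cube([23, 398, 837]);
translate([1150, 0, 0]) cube([23, 398, 837]);
translate([23, 0, 0]) cube([1127, 398, 18]);
translate([23, 0, 258]) cube([1127, 398, 18]);
translate([23, 0, 516]) cube([1127, 398, 18]);
translate([23, 0, 774]) cube([1127, 398, 18]);


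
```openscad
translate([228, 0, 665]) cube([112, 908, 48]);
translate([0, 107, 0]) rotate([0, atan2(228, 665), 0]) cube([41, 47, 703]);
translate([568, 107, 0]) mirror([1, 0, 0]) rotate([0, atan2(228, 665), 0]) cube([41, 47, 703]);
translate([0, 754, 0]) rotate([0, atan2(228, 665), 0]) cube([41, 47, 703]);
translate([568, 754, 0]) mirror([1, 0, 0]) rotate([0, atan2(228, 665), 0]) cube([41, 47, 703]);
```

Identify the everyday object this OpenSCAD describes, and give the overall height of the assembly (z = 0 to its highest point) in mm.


A sawhorse. The overall height is 713 mm.

A beam across two mirrored pairs of raked legs — a sawhorse. The beam's underside is at z = 665 (matching the legs' vertical rise in atan2(228, 665)) and the beam is 48 mm tall, so its top is at 665 + 48 = 713 mm. The raked legs top out at the beam's underside, so that is the highest point.


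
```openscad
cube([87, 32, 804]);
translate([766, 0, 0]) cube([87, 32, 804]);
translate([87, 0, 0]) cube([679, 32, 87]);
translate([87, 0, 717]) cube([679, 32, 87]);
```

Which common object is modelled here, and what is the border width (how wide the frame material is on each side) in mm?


A picture frame. The border width is 87 mm.

Four thin pieces enclosing a rectangular opening — a picture frame. The two full-height stiles are 804 mm tall; the top rail sits at z = 717 and is 87 mm tall, so the border above the opening is 804 − 717 = 87 mm, matching the stile x-width.


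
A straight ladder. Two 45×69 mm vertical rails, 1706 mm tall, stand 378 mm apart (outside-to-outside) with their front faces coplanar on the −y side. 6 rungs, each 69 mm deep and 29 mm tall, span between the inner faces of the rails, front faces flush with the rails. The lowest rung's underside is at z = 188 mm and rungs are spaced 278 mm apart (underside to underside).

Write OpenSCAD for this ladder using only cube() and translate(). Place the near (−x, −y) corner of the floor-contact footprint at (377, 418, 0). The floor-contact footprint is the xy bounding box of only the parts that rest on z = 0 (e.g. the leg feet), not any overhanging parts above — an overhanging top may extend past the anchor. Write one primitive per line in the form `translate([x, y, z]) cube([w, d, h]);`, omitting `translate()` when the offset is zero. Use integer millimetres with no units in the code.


// rung span = 378 - 2*45 = 288
// rung[k] z = 188 + k*278
translate([377, 418, 0]) cube([45, 69, 1706]);
translate([710, 418, 0]) cube([45, 69, 1706]);
translate([422, 418, 188]) cube([288, 69, 29]);
translate([422, 418, 466]) cube([288, 69, 29]);
translate([422, 418, 744]) cube([288, 69, 29]);
translate([422, 418, 1022]) cube([288, 69, 29]);
translate([422, 418, 1300]) cube([288, 69, 29]);
translate([422, 418, 1578]) cube([288, 69, 29]);


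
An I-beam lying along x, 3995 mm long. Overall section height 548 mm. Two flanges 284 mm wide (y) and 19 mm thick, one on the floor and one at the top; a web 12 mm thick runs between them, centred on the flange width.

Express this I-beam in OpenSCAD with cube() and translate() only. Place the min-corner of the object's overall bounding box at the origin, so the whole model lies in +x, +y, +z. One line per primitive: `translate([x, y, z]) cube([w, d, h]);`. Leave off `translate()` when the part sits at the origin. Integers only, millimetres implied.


cube([3995, 284, 19]);
translate([0, 136, 19]) cube([3995, 12, 510]);
translate([0, 0, 529]) cube([3995, 284, 19]);


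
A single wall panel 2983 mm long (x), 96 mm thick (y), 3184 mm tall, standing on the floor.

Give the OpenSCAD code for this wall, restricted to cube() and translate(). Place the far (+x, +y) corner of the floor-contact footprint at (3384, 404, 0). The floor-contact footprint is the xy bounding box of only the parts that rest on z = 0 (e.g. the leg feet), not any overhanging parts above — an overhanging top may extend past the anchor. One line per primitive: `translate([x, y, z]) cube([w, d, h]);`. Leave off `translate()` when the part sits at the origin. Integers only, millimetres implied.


translate([401, 308, 0]) cube([2983, 96, 3184]);


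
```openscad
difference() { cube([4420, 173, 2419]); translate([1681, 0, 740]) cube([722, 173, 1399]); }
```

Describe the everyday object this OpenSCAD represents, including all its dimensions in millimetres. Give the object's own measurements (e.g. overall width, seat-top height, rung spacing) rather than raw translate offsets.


A wall 4420 mm long (x), 173 mm thick (y), 2419 mm tall, with a rectangular window opening cut through it. The opening is 722 mm wide and 1399 mm tall; its sill is at z = 740 mm and its near (−x) edge is 1681 mm from the wall's −x end. The opening passes through the full wall thickness.


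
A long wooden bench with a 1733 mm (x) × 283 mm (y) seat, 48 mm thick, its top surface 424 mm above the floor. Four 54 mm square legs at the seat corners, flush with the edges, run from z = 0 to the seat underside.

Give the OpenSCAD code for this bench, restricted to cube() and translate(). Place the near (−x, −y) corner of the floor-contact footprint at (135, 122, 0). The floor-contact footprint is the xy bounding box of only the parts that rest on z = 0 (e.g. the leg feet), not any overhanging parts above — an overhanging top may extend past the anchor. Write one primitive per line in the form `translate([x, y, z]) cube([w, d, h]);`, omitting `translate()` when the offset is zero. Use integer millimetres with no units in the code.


translate([135, 122, 376]) cube([1733, 283, 48]);
translate([135, 122, 0]) cube([54, 54, 376]);
translate([135, 351, 0]) cube([54, 54, 376]);
translate([1814, 122, 0]) cube([54, 54, 376]);
translate([1814, 351, 0]) cube([54, 54, 376]);


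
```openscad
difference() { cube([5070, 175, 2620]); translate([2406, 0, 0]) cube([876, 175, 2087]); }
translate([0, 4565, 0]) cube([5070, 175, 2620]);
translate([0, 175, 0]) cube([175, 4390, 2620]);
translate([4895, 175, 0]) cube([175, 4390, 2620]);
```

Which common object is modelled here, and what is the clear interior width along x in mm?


A single room. The interior width is 4720 mm.

Four walls enclosing a rectangle with a door in the front wall — a room. Outside width 5070 minus two 175 mm walls gives 4720 mm.


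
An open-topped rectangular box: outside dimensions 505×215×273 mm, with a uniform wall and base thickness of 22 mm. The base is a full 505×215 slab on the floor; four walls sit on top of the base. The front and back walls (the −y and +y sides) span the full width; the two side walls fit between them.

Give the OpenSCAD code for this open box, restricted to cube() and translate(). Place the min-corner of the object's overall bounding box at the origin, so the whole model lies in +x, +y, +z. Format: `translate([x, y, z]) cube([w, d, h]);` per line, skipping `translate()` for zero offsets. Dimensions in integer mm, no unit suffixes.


cube([505, 215, 22]);
translate([0, 0, 22]) cube([505, 22, 251]);
translate([0, 193, 22]) cube([505, 22, 251]);
translate([0, 22, 22]) cube([22, 171, 251]);
translate([483, 22, 22]) cube([22, 171, 251]);


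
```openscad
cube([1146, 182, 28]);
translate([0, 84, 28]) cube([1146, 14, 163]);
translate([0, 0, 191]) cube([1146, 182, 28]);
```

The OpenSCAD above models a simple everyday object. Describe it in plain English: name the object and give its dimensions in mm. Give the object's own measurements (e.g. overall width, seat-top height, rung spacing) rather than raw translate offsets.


An I-beam lying along x, 1146 mm long. Overall section height 219 mm. Two flanges 182 mm wide (y) and 28 mm thick, one on the floor and one at the top; a web 14 mm thick runs between them, centred on the flange width.


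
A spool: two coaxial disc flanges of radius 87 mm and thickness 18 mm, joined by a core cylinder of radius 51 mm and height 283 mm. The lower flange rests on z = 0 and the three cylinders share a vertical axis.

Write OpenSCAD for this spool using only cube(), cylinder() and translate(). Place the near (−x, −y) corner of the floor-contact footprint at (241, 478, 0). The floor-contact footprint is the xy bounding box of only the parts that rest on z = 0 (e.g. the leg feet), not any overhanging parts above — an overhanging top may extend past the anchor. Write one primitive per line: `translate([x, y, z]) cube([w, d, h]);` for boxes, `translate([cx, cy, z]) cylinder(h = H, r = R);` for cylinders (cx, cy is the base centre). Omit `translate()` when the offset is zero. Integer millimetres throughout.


translate([328, 565, 0]) cylinder(h = 18, r = 87);
translate([328, 565, 18]) cylinder(h = 283, r = 51);
translate([328, 565, 301]) cylinder(h = 18, r = 87);


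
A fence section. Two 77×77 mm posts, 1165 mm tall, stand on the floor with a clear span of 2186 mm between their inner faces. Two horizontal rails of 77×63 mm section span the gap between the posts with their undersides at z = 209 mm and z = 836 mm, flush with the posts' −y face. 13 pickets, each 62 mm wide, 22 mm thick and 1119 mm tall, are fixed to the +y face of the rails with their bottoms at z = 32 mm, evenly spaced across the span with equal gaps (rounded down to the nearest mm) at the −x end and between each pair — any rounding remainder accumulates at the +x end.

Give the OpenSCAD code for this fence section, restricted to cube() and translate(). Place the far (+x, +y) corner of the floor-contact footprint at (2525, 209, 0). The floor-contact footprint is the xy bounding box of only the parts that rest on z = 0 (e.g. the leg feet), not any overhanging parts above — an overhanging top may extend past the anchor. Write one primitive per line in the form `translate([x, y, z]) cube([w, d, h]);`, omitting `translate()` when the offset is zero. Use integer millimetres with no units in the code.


translate([185, 132, 0]) cube([77, 77, 1165]);
translate([2448, 132, 0]) cube([77, 77, 1165]);
translate([262, 132, 209]) cube([2186, 77, 63]);
translate([262, 132, 836]) cube([2186, 77, 63]);
translate([360, 209, 32]) cube([62, 22, 1119]);
translate([520, 209, 32]) cube([62, 22, 1119]);
translate([680, 209, 32]) cube([62, 22, 1119]);
translate([840, 209, 32]) cube([62, 22, 1119]);
translate([1000, 209, 32]) cube([62, 22, 1119]);
translate([1160, 209, 32]) cube([62, 22, 1119]);
translate([1320, 209, 32]) cube([62, 22, 1119]);
translate([1480, 209, 32]) cube([62, 22, 1119]);
translate([1640, 209, 32]) cube([62, 22, 1119]);
translate([1800, 209, 32]) cube([62, 22, 1119]);
translate([1960, 209, 32]) cube([62, 22, 1119]);
translate([2120, 209, 32]) cube([62, 22, 1119]);
translate([2280, 209, 32]) cube([62, 22, 1119]);


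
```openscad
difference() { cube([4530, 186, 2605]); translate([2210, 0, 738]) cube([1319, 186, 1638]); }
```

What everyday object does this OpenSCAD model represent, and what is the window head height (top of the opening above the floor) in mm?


A wall with a window opening. The window head height is 2376 mm.

A wall with a rectangular opening subtracted — a window. Sill at z = 738, opening 1638 mm tall, so the head is at 738 + 1638 = 2376 mm.


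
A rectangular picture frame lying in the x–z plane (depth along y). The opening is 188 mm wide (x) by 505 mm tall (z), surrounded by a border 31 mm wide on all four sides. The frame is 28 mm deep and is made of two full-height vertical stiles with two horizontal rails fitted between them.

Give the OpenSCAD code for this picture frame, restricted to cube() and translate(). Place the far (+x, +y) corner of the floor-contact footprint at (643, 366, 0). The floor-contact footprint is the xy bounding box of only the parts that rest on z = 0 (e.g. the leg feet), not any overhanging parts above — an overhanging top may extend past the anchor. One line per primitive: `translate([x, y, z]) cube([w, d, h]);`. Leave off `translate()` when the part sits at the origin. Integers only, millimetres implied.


translate([393, 338, 0]) cube([31, 28, 567]);
translate([612, 338, 0]) cube([31, 28, 567]);
translate([424, 338, 0]) cube([188, 28, 31]);
translate([424, 338, 536]) cube([188, 28, 31]);


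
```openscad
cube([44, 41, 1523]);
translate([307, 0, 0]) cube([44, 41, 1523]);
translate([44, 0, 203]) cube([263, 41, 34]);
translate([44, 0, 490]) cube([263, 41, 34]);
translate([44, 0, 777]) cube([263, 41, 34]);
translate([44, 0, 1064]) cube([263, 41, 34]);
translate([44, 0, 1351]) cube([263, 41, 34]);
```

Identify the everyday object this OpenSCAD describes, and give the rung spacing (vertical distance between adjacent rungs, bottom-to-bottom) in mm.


A ladder. The rung spacing is 287 mm.

Two tall 44×41 posts with 5 short bars between them — a ladder. Adjacent rungs sit at z = 203 and z = 490, so the spacing is 490 − 203 = 287 mm.


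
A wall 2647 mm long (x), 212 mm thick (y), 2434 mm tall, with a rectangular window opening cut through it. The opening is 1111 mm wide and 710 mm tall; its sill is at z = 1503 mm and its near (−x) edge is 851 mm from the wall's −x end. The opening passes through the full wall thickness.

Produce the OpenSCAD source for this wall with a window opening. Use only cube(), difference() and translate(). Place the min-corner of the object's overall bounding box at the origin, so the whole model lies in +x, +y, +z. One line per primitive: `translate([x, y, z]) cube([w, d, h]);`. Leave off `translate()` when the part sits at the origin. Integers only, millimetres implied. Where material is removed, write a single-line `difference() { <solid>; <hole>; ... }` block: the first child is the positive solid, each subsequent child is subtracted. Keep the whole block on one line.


difference() { cube([2647, 212, 2434]); translate([851, 0, 1503]) cube([1111, 212, 710]); }


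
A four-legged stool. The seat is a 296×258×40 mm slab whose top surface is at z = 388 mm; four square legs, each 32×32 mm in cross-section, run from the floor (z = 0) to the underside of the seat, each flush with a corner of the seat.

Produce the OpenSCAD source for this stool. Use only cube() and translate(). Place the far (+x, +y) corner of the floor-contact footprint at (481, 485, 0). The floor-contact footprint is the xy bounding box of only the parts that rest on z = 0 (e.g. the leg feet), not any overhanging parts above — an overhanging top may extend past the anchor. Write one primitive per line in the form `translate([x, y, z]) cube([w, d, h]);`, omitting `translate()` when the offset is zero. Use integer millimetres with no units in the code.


translate([185, 227, 348]) cube([296, 258, 40]);
translate([185, 227, 0]) cube([32, 32, 348]);
translate([449, 227, 0]) cube([32, 32, 348]);
translate([185, 453, 0]) cube([32, 32, 348]);
translate([449, 453, 0]) cube([32, 32, 348]);


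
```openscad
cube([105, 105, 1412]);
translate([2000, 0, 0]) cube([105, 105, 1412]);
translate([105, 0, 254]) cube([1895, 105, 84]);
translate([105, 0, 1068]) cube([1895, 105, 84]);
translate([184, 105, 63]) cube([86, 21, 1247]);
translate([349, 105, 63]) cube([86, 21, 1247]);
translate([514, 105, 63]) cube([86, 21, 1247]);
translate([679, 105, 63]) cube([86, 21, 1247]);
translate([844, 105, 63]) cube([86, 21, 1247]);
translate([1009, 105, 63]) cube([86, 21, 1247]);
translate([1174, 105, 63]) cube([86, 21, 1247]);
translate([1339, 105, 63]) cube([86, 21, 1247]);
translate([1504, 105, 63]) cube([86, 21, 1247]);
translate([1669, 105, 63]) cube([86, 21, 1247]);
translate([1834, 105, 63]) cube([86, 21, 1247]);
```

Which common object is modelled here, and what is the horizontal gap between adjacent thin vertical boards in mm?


A fence section. The picket gap is 79 mm.

Two posts, two rails, 11 pickets — a fence section. Span 1895 mm holds 11 pickets of 86 mm with 12 equal gaps: ⌊(1895 − 11·86) / 12⌋ = 79 mm.


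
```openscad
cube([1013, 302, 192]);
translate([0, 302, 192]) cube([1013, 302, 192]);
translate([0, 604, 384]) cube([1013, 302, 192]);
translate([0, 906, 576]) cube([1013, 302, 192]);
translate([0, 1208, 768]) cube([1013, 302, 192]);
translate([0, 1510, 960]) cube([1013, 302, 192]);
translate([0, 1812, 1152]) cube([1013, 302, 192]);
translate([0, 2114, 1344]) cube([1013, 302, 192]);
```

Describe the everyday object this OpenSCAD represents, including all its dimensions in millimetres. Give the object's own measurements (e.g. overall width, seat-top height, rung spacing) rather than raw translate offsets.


A straight staircase of 8 solid steps. Each step is 1013 mm wide (x), 302 mm deep (y, the going) and 192 mm tall (the rise). The first step rests on the floor; each subsequent step sits one going further in +y and one rise higher in +z, directly behind and above the previous step with no overlap.


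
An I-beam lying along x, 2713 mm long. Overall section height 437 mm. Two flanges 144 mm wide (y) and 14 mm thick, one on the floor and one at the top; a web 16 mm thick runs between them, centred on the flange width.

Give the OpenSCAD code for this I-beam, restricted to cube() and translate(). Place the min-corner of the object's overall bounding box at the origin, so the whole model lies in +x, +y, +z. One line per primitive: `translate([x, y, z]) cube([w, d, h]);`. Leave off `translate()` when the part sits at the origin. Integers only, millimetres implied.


cube([2713, 144, 14]);
translate([0, 64, 14]) cube([2713, 16, 409]);
translate([0, 0, 423]) cube([2713, 144, 14]);


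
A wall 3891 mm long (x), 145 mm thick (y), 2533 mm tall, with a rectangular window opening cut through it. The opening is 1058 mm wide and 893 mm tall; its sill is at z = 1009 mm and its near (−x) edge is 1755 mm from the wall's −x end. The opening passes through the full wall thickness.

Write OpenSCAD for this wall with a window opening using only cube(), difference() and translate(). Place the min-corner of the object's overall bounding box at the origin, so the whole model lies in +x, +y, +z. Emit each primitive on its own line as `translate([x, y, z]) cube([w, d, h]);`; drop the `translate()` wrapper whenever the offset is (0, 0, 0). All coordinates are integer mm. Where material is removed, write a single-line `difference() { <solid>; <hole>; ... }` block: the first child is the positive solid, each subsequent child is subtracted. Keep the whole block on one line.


difference() { cube([3891, 145, 2533]); translate([1755, 0, 1009]) cube([1058, 145, 893]); }


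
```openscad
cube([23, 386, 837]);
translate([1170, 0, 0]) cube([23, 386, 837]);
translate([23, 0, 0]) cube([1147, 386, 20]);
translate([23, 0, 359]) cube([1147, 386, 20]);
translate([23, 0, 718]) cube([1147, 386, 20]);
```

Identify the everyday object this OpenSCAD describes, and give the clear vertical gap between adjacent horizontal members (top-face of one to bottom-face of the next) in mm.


A bookshelf. The clear shelf gap is 339 mm.

Two tall side panels with 3 horizontal boards between them — a bookshelf. The first two shelf undersides are at z = 0 and z = 359; with shelf thickness 20, the clear gap is 359 − 0 − 20 = 339 mm.


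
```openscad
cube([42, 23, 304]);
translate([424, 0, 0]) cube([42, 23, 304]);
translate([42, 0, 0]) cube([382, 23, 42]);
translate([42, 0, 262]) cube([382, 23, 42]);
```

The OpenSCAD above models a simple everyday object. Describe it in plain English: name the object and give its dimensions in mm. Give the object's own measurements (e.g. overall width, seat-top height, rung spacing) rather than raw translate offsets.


A rectangular picture frame lying in the x–z plane (depth along y). The opening is 382 mm wide (x) by 220 mm tall (z), surrounded by a border 42 mm wide on all four sides. The frame is 23 mm deep and is made of two full-height vertical stiles with two horizontal rails fitted between them.


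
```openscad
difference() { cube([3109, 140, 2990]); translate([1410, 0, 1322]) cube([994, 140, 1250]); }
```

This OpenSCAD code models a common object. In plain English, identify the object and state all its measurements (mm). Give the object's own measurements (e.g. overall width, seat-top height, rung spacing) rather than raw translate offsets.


A wall 3109 mm long (x), 140 mm thick (y), 2990 mm tall, with a rectangular window opening cut through it. The opening is 994 mm wide and 1250 mm tall; its sill is at z = 1322 mm and its near (−x) edge is 1410 mm from the wall's −x end. The opening passes through the full wall thickness.


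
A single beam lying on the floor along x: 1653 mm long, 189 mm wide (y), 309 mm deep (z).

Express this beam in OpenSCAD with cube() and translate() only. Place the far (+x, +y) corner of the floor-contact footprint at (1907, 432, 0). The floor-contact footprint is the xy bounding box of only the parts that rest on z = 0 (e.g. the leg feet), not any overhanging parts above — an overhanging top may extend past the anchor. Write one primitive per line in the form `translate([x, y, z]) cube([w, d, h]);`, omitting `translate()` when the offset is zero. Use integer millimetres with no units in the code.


translate([254, 243, 0]) cube([1653, 189, 309]);


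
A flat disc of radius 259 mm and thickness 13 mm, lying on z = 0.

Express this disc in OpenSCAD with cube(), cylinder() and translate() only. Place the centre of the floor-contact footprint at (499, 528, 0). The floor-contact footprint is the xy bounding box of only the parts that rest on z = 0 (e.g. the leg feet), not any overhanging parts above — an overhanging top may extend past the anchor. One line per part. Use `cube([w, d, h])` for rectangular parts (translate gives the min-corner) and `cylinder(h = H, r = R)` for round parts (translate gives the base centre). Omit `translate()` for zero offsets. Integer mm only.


translate([499, 528, 0]) cylinder(h = 13, r = 259);
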